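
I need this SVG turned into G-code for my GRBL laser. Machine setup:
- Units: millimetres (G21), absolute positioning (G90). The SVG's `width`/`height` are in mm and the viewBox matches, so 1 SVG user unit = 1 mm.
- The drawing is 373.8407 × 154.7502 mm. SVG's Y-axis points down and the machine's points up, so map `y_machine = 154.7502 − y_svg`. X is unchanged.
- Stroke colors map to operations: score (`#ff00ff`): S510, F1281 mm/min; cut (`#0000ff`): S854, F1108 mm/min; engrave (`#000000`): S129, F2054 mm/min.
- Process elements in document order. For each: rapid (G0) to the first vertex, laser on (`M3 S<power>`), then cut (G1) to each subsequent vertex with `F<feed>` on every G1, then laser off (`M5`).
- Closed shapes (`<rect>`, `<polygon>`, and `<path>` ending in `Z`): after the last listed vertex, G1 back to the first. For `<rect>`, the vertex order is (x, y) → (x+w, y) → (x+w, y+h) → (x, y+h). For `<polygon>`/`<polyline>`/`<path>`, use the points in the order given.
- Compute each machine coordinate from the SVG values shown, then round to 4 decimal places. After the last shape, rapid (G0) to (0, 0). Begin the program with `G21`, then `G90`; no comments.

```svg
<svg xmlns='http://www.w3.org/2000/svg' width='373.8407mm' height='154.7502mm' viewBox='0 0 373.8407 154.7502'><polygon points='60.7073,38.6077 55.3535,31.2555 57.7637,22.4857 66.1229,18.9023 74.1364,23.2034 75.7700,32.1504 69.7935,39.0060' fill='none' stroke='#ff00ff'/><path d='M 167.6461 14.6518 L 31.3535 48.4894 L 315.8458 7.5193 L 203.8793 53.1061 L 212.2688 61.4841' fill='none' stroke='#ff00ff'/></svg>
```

G21
G90
G0 X60.7073 Y116.1425
M3 S510
G1 X55.3535 Y123.4947 F1281
G1 X57.7637 Y132.2645 F1281
G1 X66.1229 Y135.8479 F1281
G1 X74.1364 Y131.5468 F1281
G1 X75.7700 Y122.5998 F1281
G1 X69.7935 Y115.7442 F1281
G1 X60.7073 Y116.1425 F1281
M5
G0 X167.6461 Y140.0984
M3 S510
G1 X31.3535 Y106.2608 F1281
G1 X315.8458 Y147.2309 F1281
G1 X203.8793 Y101.6441 F1281
G1 X212.2688 Y93.2661 F1281
M5
G0 X0.0000 Y0.0000

Since the viewBox matches the mm dimensions, user units are millimetres directly. The only transform is the Y-flip y_m = 154.7502 − y_svg.

Shape 1 is a regular polygon drawn with `<polygon>`. Its stroke #ff00ff means score at S510, F1281. After flipping Y the toolpath is (60.7073,116.1425) → (55.3535,123.4947) → (57.7637,132.2645) → (66.1229,135.8479) → (74.1364,131.5468) → (75.7700,122.5998) → (69.7935,115.7442) → (60.7073,116.1425), returning to the start.

Shape 2 is a open polyline drawn with `<path>`. Its stroke #ff00ff means score at S510, F1281. After flipping Y the toolpath is (167.6461,140.0984) → (31.3535,106.2608) → (315.8458,147.2309) → (203.8793,101.6441) → (212.2688,93.2661).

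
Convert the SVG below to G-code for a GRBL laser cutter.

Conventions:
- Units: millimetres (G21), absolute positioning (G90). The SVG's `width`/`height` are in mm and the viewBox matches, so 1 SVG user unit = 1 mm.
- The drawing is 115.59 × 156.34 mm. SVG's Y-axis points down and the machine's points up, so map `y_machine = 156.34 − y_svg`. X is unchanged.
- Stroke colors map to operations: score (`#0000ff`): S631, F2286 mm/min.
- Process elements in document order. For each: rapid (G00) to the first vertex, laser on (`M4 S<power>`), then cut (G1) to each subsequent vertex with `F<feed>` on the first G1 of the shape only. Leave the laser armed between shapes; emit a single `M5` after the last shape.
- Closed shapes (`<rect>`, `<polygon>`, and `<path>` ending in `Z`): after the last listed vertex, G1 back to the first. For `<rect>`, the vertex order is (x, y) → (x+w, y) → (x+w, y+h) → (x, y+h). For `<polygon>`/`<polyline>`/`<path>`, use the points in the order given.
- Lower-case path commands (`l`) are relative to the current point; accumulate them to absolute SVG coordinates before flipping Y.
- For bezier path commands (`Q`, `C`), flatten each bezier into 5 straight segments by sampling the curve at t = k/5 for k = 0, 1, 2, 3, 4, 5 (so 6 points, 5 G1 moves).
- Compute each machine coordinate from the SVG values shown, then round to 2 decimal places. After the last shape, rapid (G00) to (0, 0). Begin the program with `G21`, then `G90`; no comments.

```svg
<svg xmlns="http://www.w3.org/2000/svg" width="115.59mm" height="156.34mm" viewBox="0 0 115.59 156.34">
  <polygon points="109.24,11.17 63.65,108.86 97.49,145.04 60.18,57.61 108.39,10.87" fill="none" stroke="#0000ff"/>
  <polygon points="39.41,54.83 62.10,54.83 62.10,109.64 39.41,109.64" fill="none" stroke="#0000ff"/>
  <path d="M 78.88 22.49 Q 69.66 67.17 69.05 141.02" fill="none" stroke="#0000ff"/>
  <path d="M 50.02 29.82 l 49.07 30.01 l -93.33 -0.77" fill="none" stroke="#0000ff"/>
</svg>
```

G21
G90
G00 X109.24 Y145.17
M4 S631
G1 X63.65 Y47.48 F2286
G1 X97.49 Y11.30
G1 X60.18 Y98.73
G1 X108.39 Y145.47
G1 X109.24 Y145.17
G00 X39.41 Y101.51
M4 S631
G1 X62.10 Y101.51 F2286
G1 X62.10 Y46.70
G1 X39.41 Y46.70
G1 X39.41 Y101.51
G00 X78.88 Y133.85
M4 S631
G1 X75.54 Y114.81 F2286
G1 X72.88 Y93.44
G1 X70.92 Y69.73
G1 X69.64 Y43.69
G1 X69.05 Y15.32
G00 X50.02 Y126.52
M4 S631
G1 X99.09 Y96.51 F2286
G1 X5.76 Y97.28
M5
G00 X0.00 Y0.00

viewBox `0 0 115.59 156.34` with mm width/height → 1 unit = 1 mm. Flip: y_m = 156.34 − y_svg.

**Shape 1** — `<polygon>` closed polygon, stroke `#0000ff` → score (S631, F2286). Machine vertices: (109.24,145.17) → (63.65,47.48) → (97.49,11.30) → (60.18,98.73) → (108.39,145.47) → (109.24,145.17). Closed: final G1 returns to the first vertex.

**Shape 2** — `<polygon>` rectangle, stroke `#0000ff` → score (S631, F2286). Machine vertices: (39.41,101.51) → (62.10,101.51) → (62.10,46.70) → (39.41,46.70) → (39.41,101.51). Closed: final G1 returns to the first vertex.

**Shape 3** — `<path>` quadratic bezier, stroke `#0000ff` → score (S631, F2286). Control points (SVG): P0=(78.88,22.49), P1=(69.66,67.17), P2=(69.05,141.02); sampled at t=k/5. Machine vertices: (78.88,133.85) → (75.54,114.81) → (72.88,93.44) → (70.92,69.73) → (69.64,43.69) → (69.05,15.32). Open path.

**Shape 4** — `<path>` open polyline, stroke `#0000ff` → score (S631, F2286). Machine vertices: (50.02,126.52) → (99.09,96.51) → (5.76,97.28). Open path.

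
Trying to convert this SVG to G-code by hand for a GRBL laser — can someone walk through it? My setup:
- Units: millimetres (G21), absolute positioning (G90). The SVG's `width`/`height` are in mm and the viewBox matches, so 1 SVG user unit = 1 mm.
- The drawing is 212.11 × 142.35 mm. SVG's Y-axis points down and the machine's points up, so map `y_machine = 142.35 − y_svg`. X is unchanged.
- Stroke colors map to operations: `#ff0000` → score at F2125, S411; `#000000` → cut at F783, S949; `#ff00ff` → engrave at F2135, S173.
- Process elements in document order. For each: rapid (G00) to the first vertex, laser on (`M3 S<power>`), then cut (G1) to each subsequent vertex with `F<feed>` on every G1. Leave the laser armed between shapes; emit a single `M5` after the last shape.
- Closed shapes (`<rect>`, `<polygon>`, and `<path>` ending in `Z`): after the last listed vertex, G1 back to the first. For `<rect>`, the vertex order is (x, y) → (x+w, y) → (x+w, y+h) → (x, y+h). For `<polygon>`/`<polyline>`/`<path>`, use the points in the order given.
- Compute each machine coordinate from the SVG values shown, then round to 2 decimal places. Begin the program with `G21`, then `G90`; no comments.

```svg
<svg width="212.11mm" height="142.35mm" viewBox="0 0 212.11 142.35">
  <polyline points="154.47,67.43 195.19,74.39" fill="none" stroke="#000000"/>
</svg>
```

1 u = 1 mm; y_m = 142.35 − y.

[1] `<polyline>` line segment, #000000→cut S949 F783: (154.47,74.92) → (195.19,67.96)

G21
G90
G00 X154.47 Y74.92
M3 S949
G1 X195.19 Y67.96 F783
M5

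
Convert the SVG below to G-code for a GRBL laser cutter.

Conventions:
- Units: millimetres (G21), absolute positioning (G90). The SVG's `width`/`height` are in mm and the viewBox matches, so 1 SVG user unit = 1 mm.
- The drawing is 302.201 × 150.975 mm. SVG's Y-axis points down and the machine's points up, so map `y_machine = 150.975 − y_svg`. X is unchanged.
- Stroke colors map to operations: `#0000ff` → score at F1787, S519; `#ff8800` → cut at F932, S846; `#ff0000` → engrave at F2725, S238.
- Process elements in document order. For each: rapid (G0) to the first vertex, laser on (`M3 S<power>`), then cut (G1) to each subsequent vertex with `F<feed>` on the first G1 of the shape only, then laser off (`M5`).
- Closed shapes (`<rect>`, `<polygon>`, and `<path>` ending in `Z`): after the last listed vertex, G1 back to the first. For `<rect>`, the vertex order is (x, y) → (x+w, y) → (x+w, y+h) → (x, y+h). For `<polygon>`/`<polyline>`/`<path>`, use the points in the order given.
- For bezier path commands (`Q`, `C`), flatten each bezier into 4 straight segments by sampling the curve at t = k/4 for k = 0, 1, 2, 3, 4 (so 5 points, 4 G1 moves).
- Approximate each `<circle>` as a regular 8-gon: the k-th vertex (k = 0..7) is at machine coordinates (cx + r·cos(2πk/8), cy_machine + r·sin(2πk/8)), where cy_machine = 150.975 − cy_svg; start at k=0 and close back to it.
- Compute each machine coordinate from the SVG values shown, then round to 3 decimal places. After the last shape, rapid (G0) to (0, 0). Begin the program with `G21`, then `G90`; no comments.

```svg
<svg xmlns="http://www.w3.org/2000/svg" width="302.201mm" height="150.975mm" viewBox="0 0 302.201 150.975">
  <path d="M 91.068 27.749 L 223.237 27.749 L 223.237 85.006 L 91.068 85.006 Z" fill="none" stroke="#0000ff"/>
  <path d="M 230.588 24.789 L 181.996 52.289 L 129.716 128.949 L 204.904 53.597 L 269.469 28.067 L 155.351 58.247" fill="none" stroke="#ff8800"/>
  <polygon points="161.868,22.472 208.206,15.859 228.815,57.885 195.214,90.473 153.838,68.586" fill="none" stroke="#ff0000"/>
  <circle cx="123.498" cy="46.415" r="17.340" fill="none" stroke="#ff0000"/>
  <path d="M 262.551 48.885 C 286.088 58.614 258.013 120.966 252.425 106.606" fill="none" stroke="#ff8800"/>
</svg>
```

G21
G90
G0 X91.068 Y123.226
M3 S519
G1 X223.237 Y123.226 F1787
G1 X223.237 Y65.969
G1 X91.068 Y65.969
G1 X91.068 Y123.226
M5
G0 X230.588 Y126.186
M3 S846
G1 X181.996 Y98.686 F932
G1 X129.716 Y22.026
G1 X204.904 Y97.378
G1 X269.469 Y122.908
G1 X155.351 Y92.728
M5
G0 X161.868 Y128.503
M3 S238
G1 X208.206 Y135.116 F2725
G1 X228.815 Y93.090
G1 X195.214 Y60.502
G1 X153.838 Y82.389
G1 X161.868 Y128.503
M5
G0 X140.838 Y104.560
M3 S238
G1 X135.759 Y116.821 F2725
G1 X123.498 Y121.900
G1 X111.237 Y116.821
G1 X106.158 Y104.560
G1 X111.237 Y92.299
G1 X123.498 Y87.220
G1 X135.759 Y92.299
G1 X140.838 Y104.560
M5
G0 X262.551 Y102.090
M3 S846
G1 X271.684 Y86.947 F932
G1 X268.410 Y64.196
G1 X259.675 Y45.962
G1 X252.425 Y44.369
M5
G0 X0.000 Y0.000

viewBox `0 0 302.201 150.975` with mm width/height → 1 unit = 1 mm. Flip: y_m = 150.975 − y_svg.

**Shape 1** — `<path>` rectangle, stroke `#0000ff` → score (S519, F1787). Machine vertices: (91.068,123.226) → (223.237,123.226) → (223.237,65.969) → (91.068,65.969) → (91.068,123.226). Closed: final G1 returns to the first vertex.

**Shape 2** — `<path>` open polyline, stroke `#ff8800` → cut (S846, F932). Machine vertices: (230.588,126.186) → (181.996,98.686) → (129.716,22.026) → (204.904,97.378) → (269.469,122.908) → (155.351,92.728). Open path.

**Shape 3** — `<polygon>` regular polygon, stroke `#ff0000` → engrave (S238, F2725). Machine vertices: (161.868,128.503) → (208.206,135.116) → (228.815,93.090) → (195.214,60.502) → (153.838,82.389) → (161.868,128.503). Closed: final G1 returns to the first vertex.

**Shape 4** — `<circle>` circle, stroke `#ff0000` → engrave (S238, F2725). Machine vertices: (140.838,104.560) → (135.759,116.821) → (123.498,121.900) → (111.237,116.821) → (106.158,104.560) → (111.237,92.299) → (123.498,87.220) → (135.759,92.299) → (140.838,104.560). Closed: final G1 returns to the first vertex.

**Shape 5** — `<path>` cubic bezier, stroke `#ff8800` → cut (S846, F932). Control points (SVG): P0=(262.551,48.885), P1=(286.088,58.614), P2=(258.013,120.966), P3=(252.425,106.606); sampled at t=k/4. Machine vertices: (262.551,102.090) → (271.684,86.947) → (268.410,64.196) → (259.675,45.962) → (252.425,44.369). Open path.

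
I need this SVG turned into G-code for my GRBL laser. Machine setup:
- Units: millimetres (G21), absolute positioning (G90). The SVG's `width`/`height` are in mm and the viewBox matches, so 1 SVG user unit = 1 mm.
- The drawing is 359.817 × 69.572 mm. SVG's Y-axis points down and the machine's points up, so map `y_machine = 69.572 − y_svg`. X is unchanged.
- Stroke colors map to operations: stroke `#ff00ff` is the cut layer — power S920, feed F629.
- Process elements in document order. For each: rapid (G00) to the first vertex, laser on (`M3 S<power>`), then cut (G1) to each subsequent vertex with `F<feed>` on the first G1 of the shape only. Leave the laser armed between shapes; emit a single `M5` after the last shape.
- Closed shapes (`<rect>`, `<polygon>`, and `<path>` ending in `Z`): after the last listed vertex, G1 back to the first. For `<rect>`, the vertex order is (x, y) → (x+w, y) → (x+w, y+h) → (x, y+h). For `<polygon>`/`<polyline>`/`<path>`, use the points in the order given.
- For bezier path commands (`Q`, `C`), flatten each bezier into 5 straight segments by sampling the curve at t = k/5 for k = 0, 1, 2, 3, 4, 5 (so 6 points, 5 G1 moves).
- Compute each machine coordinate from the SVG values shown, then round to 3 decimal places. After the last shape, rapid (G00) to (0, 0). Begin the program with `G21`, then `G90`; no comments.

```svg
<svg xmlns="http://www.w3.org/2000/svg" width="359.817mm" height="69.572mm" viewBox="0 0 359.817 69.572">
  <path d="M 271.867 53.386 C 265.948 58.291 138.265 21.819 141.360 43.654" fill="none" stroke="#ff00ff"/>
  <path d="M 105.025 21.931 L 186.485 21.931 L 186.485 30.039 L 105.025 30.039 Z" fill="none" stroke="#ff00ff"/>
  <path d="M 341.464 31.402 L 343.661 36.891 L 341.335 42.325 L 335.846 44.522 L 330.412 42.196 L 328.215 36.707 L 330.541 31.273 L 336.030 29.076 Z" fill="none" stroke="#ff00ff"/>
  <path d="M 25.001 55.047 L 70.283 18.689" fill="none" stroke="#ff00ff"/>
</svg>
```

1 u = 1 mm; y_m = 69.572 − y.

[1] `<path>` cubic bezier, #ff00ff→cut S920 F629: (271.867,16.186) → (255.724,17.411) → (222.480,23.781) → (184.257,30.512) → (153.176,32.820) → (141.360,25.918)

[2] `<path>` rectangle, #ff00ff→cut S920 F629: (105.025,47.641) → (186.485,47.641) → (186.485,39.533) → (105.025,39.533) → (105.025,47.641) (closed)

[3] `<path>` regular polygon, #ff00ff→cut S920 F629: (341.464,38.170) → (343.661,32.681) → (341.335,27.247) → (335.846,25.050) → (330.412,27.376) → (328.215,32.865) → (330.541,38.299) → (336.030,40.496) → (341.464,38.170) (closed)

[4] `<path>` line segment, #ff00ff→cut S920 F629: (25.001,14.525) → (70.283,50.883)

G21
G90
G00 X271.867 Y16.186
M3 S920
G1 X255.724 Y17.411 F629
G1 X222.480 Y23.781
G1 X184.257 Y30.512
G1 X153.176 Y32.820
G1 X141.360 Y25.918
G00 X105.025 Y47.641
M3 S920
G1 X186.485 Y47.641 F629
G1 X186.485 Y39.533
G1 X105.025 Y39.533
G1 X105.025 Y47.641
G00 X341.464 Y38.170
M3 S920
G1 X343.661 Y32.681 F629
G1 X341.335 Y27.247
G1 X335.846 Y25.050
G1 X330.412 Y27.376
G1 X328.215 Y32.865
G1 X330.541 Y38.299
G1 X336.030 Y40.496
G1 X341.464 Y38.170
G00 X25.001 Y14.525
M3 S920
G1 X70.283 Y50.883 F629
M5
G00 X0.000 Y0.000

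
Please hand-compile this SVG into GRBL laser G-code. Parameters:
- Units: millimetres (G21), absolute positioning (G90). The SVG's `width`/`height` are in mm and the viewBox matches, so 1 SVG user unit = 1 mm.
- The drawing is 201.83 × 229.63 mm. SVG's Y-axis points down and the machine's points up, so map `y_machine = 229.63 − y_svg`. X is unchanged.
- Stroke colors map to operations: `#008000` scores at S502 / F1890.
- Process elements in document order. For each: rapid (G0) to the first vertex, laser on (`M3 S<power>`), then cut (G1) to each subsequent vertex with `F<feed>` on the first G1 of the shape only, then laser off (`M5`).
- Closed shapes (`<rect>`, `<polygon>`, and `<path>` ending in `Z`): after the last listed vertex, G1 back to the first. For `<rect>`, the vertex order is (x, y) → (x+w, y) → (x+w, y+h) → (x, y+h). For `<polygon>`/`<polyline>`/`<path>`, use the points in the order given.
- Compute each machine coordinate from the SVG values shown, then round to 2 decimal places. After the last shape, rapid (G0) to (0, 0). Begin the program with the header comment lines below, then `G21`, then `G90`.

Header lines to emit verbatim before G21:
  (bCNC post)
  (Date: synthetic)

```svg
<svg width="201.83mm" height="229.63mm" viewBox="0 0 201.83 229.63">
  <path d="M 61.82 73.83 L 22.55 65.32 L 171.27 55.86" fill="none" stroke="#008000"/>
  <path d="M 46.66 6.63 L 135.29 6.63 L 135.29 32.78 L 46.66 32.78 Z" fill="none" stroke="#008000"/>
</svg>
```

(bCNC post)
(Date: synthetic)
G21
G90
G0 X61.82 Y155.80
M3 S502
G1 X22.55 Y164.31 F1890
G1 X171.27 Y173.77
M5
G0 X46.66 Y223.00
M3 S502
G1 X135.29 Y223.00 F1890
G1 X135.29 Y196.85
G1 X46.66 Y196.85
G1 X46.66 Y223.00
M5
G0 X0.00 Y0.00

1 u = 1 mm; y_m = 229.63 − y.

[1] `<path>` open polyline, #008000→score S502 F1890: (61.82,155.80) → (22.55,164.31) → (171.27,173.77)

[2] `<path>` rectangle, #008000→score S502 F1890: (46.66,223.00) → (135.29,223.00) → (135.29,196.85) → (46.66,196.85) → (46.66,223.00) (closed)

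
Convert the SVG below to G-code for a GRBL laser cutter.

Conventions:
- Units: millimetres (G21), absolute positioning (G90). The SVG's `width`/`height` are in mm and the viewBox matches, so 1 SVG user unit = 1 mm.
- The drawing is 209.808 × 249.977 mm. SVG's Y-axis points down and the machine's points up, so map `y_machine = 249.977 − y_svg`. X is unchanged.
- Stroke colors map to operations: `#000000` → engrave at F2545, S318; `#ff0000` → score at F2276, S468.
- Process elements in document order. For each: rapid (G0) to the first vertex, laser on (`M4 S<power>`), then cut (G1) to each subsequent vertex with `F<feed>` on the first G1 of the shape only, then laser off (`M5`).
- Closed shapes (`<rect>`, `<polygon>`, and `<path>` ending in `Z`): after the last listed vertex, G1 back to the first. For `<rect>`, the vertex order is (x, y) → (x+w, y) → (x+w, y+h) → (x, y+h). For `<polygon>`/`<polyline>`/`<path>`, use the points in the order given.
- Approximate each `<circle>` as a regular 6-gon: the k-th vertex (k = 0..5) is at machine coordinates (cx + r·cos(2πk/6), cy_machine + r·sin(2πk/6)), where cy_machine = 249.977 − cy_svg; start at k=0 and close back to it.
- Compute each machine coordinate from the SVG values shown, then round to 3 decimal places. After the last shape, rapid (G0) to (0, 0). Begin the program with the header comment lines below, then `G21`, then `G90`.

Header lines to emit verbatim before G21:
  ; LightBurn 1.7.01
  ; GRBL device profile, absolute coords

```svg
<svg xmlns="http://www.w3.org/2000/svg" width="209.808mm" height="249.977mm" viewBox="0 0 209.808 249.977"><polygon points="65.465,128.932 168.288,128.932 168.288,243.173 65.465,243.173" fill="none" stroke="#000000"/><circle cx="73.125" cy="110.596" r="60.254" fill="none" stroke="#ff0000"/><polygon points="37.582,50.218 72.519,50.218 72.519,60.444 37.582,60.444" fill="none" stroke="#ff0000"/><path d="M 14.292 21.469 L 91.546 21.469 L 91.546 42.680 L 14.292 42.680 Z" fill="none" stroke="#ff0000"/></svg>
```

; LightBurn 1.7.01
; GRBL device profile, absolute coords
G21
G90
G0 X65.465 Y121.045
M4 S318
G1 X168.288 Y121.045 F2545
G1 X168.288 Y6.804
G1 X65.465 Y6.804
G1 X65.465 Y121.045
M5
G0 X133.379 Y139.381
M4 S468
G1 X103.252 Y191.562 F2276
G1 X42.998 Y191.562
G1 X12.871 Y139.381
G1 X42.998 Y87.200
G1 X103.252 Y87.200
G1 X133.379 Y139.381
M5
G0 X37.582 Y199.759
M4 S468
G1 X72.519 Y199.759 F2276
G1 X72.519 Y189.533
G1 X37.582 Y189.533
G1 X37.582 Y199.759
M5
G0 X14.292 Y228.508
M4 S468
G1 X91.546 Y228.508 F2276
G1 X91.546 Y207.297
G1 X14.292 Y207.297
G1 X14.292 Y228.508
M5
G0 X0.000 Y0.000

Since the viewBox matches the mm dimensions, user units are millimetres directly. The only transform is the Y-flip y_m = 249.977 − y_svg.

Shape 1 is a rectangle drawn with `<polygon>`. Its stroke #000000 means engrave at S318, F2545. After flipping Y the toolpath is (65.465,121.045) → (168.288,121.045) → (168.288,6.804) → (65.465,6.804) → (65.465,121.045), returning to the start.

Shape 2 is a circle drawn with `<circle>`. Its stroke #ff0000 means score at S468, F2276. After flipping Y the toolpath is (133.379,139.381) → (103.252,191.562) → (42.998,191.562) → (12.871,139.381) → (42.998,87.200) → (103.252,87.200) → (133.379,139.381), returning to the start.

Shape 3 is a rectangle drawn with `<polygon>`. Its stroke #ff0000 means score at S468, F2276. After flipping Y the toolpath is (37.582,199.759) → (72.519,199.759) → (72.519,189.533) → (37.582,189.533) → (37.582,199.759), returning to the start.

Shape 4 is a rectangle drawn with `<path>`. Its stroke #ff0000 means score at S468, F2276. After flipping Y the toolpath is (14.292,228.508) → (91.546,228.508) → (91.546,207.297) → (14.292,207.297) → (14.292,228.508), returning to the start.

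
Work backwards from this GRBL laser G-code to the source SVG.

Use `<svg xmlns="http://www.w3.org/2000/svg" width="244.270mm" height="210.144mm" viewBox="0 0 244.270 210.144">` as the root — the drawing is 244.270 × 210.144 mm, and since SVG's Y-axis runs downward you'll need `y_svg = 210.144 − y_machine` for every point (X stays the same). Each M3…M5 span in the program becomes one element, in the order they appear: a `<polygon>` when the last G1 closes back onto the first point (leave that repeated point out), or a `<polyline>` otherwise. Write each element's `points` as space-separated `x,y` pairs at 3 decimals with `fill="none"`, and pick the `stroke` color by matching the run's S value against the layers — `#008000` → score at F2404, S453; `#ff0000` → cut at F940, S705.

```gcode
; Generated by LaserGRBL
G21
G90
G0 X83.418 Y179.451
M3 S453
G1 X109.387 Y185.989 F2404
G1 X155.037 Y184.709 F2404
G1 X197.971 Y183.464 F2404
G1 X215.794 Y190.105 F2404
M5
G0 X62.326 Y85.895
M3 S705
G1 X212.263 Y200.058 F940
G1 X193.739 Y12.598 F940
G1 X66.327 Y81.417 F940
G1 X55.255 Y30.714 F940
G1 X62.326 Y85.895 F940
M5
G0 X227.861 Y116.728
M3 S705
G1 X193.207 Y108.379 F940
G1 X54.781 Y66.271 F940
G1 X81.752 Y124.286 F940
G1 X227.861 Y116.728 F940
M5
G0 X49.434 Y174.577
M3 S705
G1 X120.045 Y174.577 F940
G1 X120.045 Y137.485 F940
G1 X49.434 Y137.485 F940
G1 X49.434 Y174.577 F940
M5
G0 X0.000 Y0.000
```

Each laser-on run becomes one SVG element. Flip Y back into SVG space with y_svg = 210.144 − y_machine.

Run 1: S453 ⇒ score layer `#008000`. The run is open, so emit a `<polyline>` with points (Y-flipped): 83.418,30.693 109.387,24.155 155.037,25.435 197.971,26.680 215.794,20.039.

Run 2: the run's S705 means `#ff0000` (cut). The run returns to its start, so emit a `<polygon>` with points (Y-flipped): 62.326,124.249 212.263,10.086 193.739,197.546 66.327,128.727 55.255,179.430.

Run 3: S705 ⇒ cut layer `#ff0000`. The run returns to its start, so emit a `<polygon>` with points (Y-flipped): 227.861,93.416 193.207,101.765 54.781,143.873 81.752,85.858.

Run 4: power S705 maps to stroke `#ff0000` (cut). The run returns to its start, so emit a `<polygon>` with points (Y-flipped): 49.434,35.567 120.045,35.567 120.045,72.659 49.434,72.659.

<svg xmlns="http://www.w3.org/2000/svg" width="244.270mm" height="210.144mm" viewBox="0 0 244.270 210.144">
  <polyline points="83.418,30.693 109.387,24.155 155.037,25.435 197.971,26.680 215.794,20.039" fill="none" stroke="#008000"/>
  <polygon points="62.326,124.249 212.263,10.086 193.739,197.546 66.327,128.727 55.255,179.430" fill="none" stroke="#ff0000"/>
  <polygon points="227.861,93.416 193.207,101.765 54.781,143.873 81.752,85.858" fill="none" stroke="#ff0000"/>
  <polygon points="49.434,35.567 120.045,35.567 120.045,72.659 49.434,72.659" fill="none" stroke="#ff0000"/>
</svg>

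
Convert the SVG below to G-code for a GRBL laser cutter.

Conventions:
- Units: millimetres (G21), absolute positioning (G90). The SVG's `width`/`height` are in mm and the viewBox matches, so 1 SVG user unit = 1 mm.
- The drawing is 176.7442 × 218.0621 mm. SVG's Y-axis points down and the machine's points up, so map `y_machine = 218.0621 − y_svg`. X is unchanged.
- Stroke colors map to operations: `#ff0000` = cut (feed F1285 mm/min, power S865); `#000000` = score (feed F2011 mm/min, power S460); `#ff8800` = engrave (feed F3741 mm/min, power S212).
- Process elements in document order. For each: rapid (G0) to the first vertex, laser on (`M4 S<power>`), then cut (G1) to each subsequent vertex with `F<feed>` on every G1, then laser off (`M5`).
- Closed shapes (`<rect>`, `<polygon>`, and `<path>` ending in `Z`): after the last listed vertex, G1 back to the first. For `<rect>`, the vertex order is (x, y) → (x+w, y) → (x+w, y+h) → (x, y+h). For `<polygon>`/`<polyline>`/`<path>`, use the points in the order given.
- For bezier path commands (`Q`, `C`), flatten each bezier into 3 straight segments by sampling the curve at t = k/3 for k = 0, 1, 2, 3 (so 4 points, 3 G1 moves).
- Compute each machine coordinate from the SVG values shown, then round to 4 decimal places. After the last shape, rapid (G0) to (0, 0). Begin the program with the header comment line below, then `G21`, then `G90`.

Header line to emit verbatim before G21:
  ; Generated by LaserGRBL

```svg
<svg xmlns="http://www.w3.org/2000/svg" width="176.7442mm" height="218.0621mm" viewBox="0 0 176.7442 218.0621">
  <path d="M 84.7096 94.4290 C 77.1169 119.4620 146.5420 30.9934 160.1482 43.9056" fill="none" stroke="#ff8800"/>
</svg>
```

; Generated by LaserGRBL
G21
G90
G0 X84.7096 Y123.6331
M4 S212
G1 X97.8696 Y128.4754 F3741
G1 X132.8556 Y161.2337 F3741
G1 X160.1482 Y174.1565 F3741
M5
G0 X0.0000 Y0.0000

1 u = 1 mm; y_m = 218.0621 − y.

[1] `<path>` cubic bezier, #ff8800→engrave S212 F3741: (84.7096,123.6331) → (97.8696,128.4754) → (132.8556,161.2337) → (160.1482,174.1565)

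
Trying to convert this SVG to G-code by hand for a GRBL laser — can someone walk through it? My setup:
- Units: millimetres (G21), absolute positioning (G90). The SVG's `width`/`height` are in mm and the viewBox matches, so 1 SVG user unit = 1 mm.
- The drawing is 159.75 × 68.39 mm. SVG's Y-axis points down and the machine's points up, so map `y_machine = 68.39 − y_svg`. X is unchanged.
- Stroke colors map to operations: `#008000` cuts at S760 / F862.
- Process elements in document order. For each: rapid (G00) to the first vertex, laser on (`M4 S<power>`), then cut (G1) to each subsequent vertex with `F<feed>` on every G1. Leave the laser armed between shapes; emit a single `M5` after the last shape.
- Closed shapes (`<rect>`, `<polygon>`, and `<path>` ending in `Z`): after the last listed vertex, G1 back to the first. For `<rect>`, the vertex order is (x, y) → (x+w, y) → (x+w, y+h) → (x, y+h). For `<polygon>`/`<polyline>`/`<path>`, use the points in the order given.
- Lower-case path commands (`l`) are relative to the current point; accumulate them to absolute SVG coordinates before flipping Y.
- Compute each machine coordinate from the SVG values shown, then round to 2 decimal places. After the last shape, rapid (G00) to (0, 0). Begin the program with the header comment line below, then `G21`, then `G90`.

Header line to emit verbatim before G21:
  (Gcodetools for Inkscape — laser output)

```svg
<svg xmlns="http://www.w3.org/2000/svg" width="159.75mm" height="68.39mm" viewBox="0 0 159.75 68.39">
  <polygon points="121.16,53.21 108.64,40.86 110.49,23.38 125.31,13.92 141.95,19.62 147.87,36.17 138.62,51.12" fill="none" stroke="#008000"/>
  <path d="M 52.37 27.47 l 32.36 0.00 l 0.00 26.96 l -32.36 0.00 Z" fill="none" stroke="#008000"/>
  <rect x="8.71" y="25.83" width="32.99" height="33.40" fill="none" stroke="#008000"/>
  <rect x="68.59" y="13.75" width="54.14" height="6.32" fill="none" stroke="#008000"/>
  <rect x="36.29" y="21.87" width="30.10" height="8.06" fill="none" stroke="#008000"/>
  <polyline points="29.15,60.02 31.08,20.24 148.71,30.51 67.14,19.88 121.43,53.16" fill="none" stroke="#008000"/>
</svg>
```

Since the viewBox matches the mm dimensions, user units are millimetres directly. The only transform is the Y-flip y_m = 68.39 − y_svg.

Shape 1 is a regular polygon drawn with `<polygon>`. Its stroke #008000 means cut at S760, F862. After flipping Y the toolpath is (121.16,15.18) → (108.64,27.53) → (110.49,45.01) → (125.31,54.47) → (141.95,48.77) → (147.87,32.22) → (138.62,17.27) → (121.16,15.18), returning to the start.

Shape 2 is a rectangle drawn with `<path>`. Its stroke #008000 means cut at S760, F862. After flipping Y the toolpath is (52.37,40.92) → (84.73,40.92) → (84.73,13.96) → (52.37,13.96) → (52.37,40.92), returning to the start.

Shape 3 is a rectangle drawn with `<rect>`. Its stroke #008000 means cut at S760, F862. After flipping Y the toolpath is (8.71,42.56) → (41.70,42.56) → (41.70,9.16) → (8.71,9.16) → (8.71,42.56), returning to the start.

Shape 4 is a rectangle drawn with `<rect>`. Its stroke #008000 means cut at S760, F862. After flipping Y the toolpath is (68.59,54.64) → (122.73,54.64) → (122.73,48.32) → (68.59,48.32) → (68.59,54.64), returning to the start.

Shape 5 is a rectangle drawn with `<rect>`. Its stroke #008000 means cut at S760, F862. After flipping Y the toolpath is (36.29,46.52) → (66.39,46.52) → (66.39,38.46) → (36.29,38.46) → (36.29,46.52), returning to the start.

Shape 6 is a open polyline drawn with `<polyline>`. Its stroke #008000 means cut at S760, F862. After flipping Y the toolpath is (29.15,8.37) → (31.08,48.15) → (148.71,37.88) → (67.14,48.51) → (121.43,15.23).

(Gcodetools for Inkscape — laser output)
G21
G90
G00 X121.16 Y15.18
M4 S760
G1 X108.64 Y27.53 F862
G1 X110.49 Y45.01 F862
G1 X125.31 Y54.47 F862
G1 X141.95 Y48.77 F862
G1 X147.87 Y32.22 F862
G1 X138.62 Y17.27 F862
G1 X121.16 Y15.18 F862
G00 X52.37 Y40.92
M4 S760
G1 X84.73 Y40.92 F862
G1 X84.73 Y13.96 F862
G1 X52.37 Y13.96 F862
G1 X52.37 Y40.92 F862
G00 X8.71 Y42.56
M4 S760
G1 X41.70 Y42.56 F862
G1 X41.70 Y9.16 F862
G1 X8.71 Y9.16 F862
G1 X8.71 Y42.56 F862
G00 X68.59 Y54.64
M4 S760
G1 X122.73 Y54.64 F862
G1 X122.73 Y48.32 F862
G1 X68.59 Y48.32 F862
G1 X68.59 Y54.64 F862
G00 X36.29 Y46.52
M4 S760
G1 X66.39 Y46.52 F862
G1 X66.39 Y38.46 F862
G1 X36.29 Y38.46 F862
G1 X36.29 Y46.52 F862
G00 X29.15 Y8.37
M4 S760
G1 X31.08 Y48.15 F862
G1 X148.71 Y37.88 F862
G1 X67.14 Y48.51 F862
G1 X121.43 Y15.23 F862
M5
G00 X0.00 Y0.00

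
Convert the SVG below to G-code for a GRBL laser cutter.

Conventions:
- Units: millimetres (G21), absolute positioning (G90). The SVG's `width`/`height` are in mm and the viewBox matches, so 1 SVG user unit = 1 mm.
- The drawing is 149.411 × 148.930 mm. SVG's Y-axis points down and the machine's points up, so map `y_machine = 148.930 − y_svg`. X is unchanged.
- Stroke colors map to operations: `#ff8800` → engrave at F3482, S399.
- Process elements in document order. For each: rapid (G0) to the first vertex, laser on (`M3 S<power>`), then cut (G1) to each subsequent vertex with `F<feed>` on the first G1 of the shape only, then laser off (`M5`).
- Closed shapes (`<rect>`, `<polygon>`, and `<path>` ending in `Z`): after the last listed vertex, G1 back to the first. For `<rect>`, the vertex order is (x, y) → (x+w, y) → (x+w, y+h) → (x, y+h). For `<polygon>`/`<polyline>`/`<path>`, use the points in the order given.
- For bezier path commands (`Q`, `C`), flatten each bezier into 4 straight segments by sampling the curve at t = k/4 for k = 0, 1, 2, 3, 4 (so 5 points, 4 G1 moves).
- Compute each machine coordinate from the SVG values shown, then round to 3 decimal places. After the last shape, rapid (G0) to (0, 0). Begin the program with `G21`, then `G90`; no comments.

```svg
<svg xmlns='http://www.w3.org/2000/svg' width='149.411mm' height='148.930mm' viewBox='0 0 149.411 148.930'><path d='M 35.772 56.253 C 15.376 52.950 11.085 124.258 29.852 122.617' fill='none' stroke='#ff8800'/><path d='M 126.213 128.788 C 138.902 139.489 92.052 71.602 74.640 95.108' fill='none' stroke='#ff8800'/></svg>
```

G21
G90
G0 X35.772 Y92.677
M3 S399
G1 X23.603 Y83.470 F3482
G1 X18.126 Y60.118
G1 X19.991 Y36.455
G1 X29.852 Y26.313
M5
G0 X126.213 Y20.142
M3 S399
G1 X125.956 Y24.196 F3482
G1 X111.714 Y41.784
G1 X91.828 Y56.971
G1 X74.640 Y53.822
M5
G0 X0.000 Y0.000

Since the viewBox matches the mm dimensions, user units are millimetres directly. The only transform is the Y-flip y_m = 148.930 − y_svg.

Shape 1 is a cubic bezier drawn with `<path>`. Its stroke #ff8800 means engrave at S399, F3482. After flipping Y the toolpath is (35.772,92.677) → (23.603,83.470) → (18.126,60.118) → (19.991,36.455) → (29.852,26.313).

Shape 2 is a cubic bezier drawn with `<path>`. Its stroke #ff8800 means engrave at S399, F3482. After flipping Y the toolpath is (126.213,20.142) → (125.956,24.196) → (111.714,41.784) → (91.828,56.971) → (74.640,53.822).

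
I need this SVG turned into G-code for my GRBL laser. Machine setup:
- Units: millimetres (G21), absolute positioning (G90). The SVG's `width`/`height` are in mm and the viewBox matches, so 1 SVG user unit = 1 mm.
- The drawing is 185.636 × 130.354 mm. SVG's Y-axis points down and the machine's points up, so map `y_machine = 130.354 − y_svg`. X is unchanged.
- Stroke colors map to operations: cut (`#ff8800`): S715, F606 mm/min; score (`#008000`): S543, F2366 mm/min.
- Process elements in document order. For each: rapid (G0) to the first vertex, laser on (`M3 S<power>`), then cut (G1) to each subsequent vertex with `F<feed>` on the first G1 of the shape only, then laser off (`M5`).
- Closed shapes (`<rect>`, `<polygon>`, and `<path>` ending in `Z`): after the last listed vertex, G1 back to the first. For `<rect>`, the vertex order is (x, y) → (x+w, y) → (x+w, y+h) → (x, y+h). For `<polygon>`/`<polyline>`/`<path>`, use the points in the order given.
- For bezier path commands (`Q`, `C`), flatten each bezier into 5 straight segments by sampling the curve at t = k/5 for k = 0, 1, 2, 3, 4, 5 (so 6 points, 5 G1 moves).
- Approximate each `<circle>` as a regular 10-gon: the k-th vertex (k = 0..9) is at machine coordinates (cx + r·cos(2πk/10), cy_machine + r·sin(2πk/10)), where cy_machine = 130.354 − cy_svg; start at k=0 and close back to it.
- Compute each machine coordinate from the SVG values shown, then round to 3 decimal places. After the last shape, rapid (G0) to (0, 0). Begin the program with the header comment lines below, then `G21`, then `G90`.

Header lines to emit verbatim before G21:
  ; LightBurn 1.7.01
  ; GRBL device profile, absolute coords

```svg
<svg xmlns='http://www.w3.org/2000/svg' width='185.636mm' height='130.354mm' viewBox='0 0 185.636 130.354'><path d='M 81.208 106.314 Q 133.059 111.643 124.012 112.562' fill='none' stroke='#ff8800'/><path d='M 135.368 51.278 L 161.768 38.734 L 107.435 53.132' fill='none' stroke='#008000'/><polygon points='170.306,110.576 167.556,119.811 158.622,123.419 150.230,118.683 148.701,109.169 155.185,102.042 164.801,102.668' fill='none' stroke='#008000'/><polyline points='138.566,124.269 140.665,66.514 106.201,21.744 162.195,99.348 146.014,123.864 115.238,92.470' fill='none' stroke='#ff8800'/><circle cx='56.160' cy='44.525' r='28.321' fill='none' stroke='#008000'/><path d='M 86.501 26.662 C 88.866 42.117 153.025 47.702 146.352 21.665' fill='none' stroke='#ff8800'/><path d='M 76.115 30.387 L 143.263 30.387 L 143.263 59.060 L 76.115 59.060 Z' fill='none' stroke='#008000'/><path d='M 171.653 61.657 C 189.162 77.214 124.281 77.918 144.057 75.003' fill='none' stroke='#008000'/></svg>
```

viewBox `0 0 185.636 130.354` with mm width/height → 1 unit = 1 mm. Flip: y_m = 130.354 − y_svg.

**Shape 1** — `<path>` quadratic bezier, stroke `#ff8800` → cut (S715, F606). Control points (SVG): P0=(81.208,106.314), P1=(133.059,111.643), P2=(124.012,112.562); sampled at t=k/5. Machine vertices: (81.208,24.040) → (99.512,22.085) → (112.945,20.482) → (121.506,19.233) → (125.195,18.336) → (124.012,17.792). Open path.

**Shape 2** — `<path>` open polyline, stroke `#008000` → score (S543, F2366). Machine vertices: (135.368,79.076) → (161.768,91.620) → (107.435,77.222). Open path.

**Shape 3** — `<polygon>` regular polygon, stroke `#008000` → score (S543, F2366). Machine vertices: (170.306,19.778) → (167.556,10.543) → (158.622,6.935) → (150.230,11.671) → (148.701,21.185) → (155.185,28.312) → (164.801,27.686) → (170.306,19.778). Closed: final G1 returns to the first vertex.

**Shape 4** — `<polyline>` open polyline, stroke `#ff8800` → cut (S715, F606). Machine vertices: (138.566,6.085) → (140.665,63.840) → (106.201,108.610) → (162.195,31.006) → (146.014,6.490) → (115.238,37.884). Open path.

**Shape 5** — `<circle>` circle, stroke `#008000` → score (S543, F2366). Machine vertices: (84.481,85.829) → (79.072,102.476) → (64.912,112.764) → (47.408,112.764) → (33.248,102.476) → (27.839,85.829) → (33.248,69.182) → (47.408,58.894) → (64.912,58.894) → (79.072,69.182) → (84.481,85.829). Closed: final G1 returns to the first vertex.

**Shape 6** — `<path>` cubic bezier, stroke `#ff8800` → cut (S715, F606). Control points (SVG): P0=(86.501,26.662), P1=(88.866,42.117), P2=(153.025,47.702), P3=(146.352,21.665); sampled at t=k/5. Machine vertices: (86.501,103.692) → (94.274,95.777) → (110.512,91.276) → (128.848,91.231) → (142.917,96.687) → (146.352,108.689). Open path.

**Shape 7** — `<path>` rectangle, stroke `#008000` → score (S543, F2366). Machine vertices: (76.115,99.967) → (143.263,99.967) → (143.263,71.294) → (76.115,71.294) → (76.115,99.967). Closed: final G1 returns to the first vertex.

**Shape 8** — `<path>` cubic bezier, stroke `#008000` → score (S543, F2366). Control points (SVG): P0=(171.653,61.657), P1=(189.162,77.214), P2=(124.281,77.918), P3=(144.057,75.003); sampled at t=k/5. Machine vertices: (171.653,68.697) → (173.608,61.055) → (163.808,56.439) → (150.270,54.309) → (141.014,54.126) → (144.057,55.351). Open path.

; LightBurn 1.7.01
; GRBL device profile, absolute coords
G21
G90
G0 X81.208 Y24.040
M3 S715
G1 X99.512 Y22.085 F606
G1 X112.945 Y20.482
G1 X121.506 Y19.233
G1 X125.195 Y18.336
G1 X124.012 Y17.792
M5
G0 X135.368 Y79.076
M3 S543
G1 X161.768 Y91.620 F2366
G1 X107.435 Y77.222
M5
G0 X170.306 Y19.778
M3 S543
G1 X167.556 Y10.543 F2366
G1 X158.622 Y6.935
G1 X150.230 Y11.671
G1 X148.701 Y21.185
G1 X155.185 Y28.312
G1 X164.801 Y27.686
G1 X170.306 Y19.778
M5
G0 X138.566 Y6.085
M3 S715
G1 X140.665 Y63.840 F606
G1 X106.201 Y108.610
G1 X162.195 Y31.006
G1 X146.014 Y6.490
G1 X115.238 Y37.884
M5
G0 X84.481 Y85.829
M3 S543
G1 X79.072 Y102.476 F2366
G1 X64.912 Y112.764
G1 X47.408 Y112.764
G1 X33.248 Y102.476
G1 X27.839 Y85.829
G1 X33.248 Y69.182
G1 X47.408 Y58.894
G1 X64.912 Y58.894
G1 X79.072 Y69.182
G1 X84.481 Y85.829
M5
G0 X86.501 Y103.692
M3 S715
G1 X94.274 Y95.777 F606
G1 X110.512 Y91.276
G1 X128.848 Y91.231
G1 X142.917 Y96.687
G1 X146.352 Y108.689
M5
G0 X76.115 Y99.967
M3 S543
G1 X143.263 Y99.967 F2366
G1 X143.263 Y71.294
G1 X76.115 Y71.294
G1 X76.115 Y99.967
M5
G0 X171.653 Y68.697
M3 S543
G1 X173.608 Y61.055 F2366
G1 X163.808 Y56.439
G1 X150.270 Y54.309
G1 X141.014 Y54.126
G1 X144.057 Y55.351
M5
G0 X0.000 Y0.000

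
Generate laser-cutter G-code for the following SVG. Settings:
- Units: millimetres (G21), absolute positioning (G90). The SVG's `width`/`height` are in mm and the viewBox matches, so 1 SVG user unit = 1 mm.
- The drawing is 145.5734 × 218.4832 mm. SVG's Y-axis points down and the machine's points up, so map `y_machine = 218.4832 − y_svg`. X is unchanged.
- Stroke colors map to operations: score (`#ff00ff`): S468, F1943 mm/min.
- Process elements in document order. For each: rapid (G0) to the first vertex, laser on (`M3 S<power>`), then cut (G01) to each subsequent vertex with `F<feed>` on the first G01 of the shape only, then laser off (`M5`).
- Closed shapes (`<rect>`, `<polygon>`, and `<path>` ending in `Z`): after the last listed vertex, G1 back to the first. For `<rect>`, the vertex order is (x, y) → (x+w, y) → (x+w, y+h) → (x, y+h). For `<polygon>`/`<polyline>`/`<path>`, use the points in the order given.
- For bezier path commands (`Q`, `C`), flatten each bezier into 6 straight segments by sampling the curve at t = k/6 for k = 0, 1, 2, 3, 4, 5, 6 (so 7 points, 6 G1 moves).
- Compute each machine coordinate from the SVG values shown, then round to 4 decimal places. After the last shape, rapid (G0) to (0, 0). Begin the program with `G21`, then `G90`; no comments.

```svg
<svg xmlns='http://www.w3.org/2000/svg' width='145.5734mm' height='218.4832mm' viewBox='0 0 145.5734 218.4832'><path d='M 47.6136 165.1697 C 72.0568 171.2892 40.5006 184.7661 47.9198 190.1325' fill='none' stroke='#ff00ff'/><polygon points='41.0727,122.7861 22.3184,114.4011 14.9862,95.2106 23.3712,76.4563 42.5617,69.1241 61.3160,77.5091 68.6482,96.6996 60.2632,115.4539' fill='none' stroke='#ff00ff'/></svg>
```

Since the viewBox matches the mm dimensions, user units are millimetres directly. The only transform is the Y-flip y_m = 218.4832 − y_svg.

Shape 1 is a cubic bezier drawn with `<path>`. Its stroke #ff00ff means score at S468, F1943. After flipping Y the toolpath is (47.6136,53.3135) → (55.6083,49.7122) → (56.9079,45.3144) → (54.1507,40.5497) → (49.9748,35.8477) → (47.0185,31.6382) → (47.9198,28.3507).

Shape 2 is a regular polygon drawn with `<polygon>`. Its stroke #ff00ff means score at S468, F1943. After flipping Y the toolpath is (41.0727,95.6971) → (22.3184,104.0821) → (14.9862,123.2726) → (23.3712,142.0269) → (42.5617,149.3591) → (61.3160,140.9741) → (68.6482,121.7836) → (60.2632,103.0293) → (41.0727,95.6971), returning to the start.

G21
G90
G0 X47.6136 Y53.3135
M3 S468
G01 X55.6083 Y49.7122 F1943
G01 X56.9079 Y45.3144
G01 X54.1507 Y40.5497
G01 X49.9748 Y35.8477
G01 X47.0185 Y31.6382
G01 X47.9198 Y28.3507
M5
G0 X41.0727 Y95.6971
M3 S468
G01 X22.3184 Y104.0821 F1943
G01 X14.9862 Y123.2726
G01 X23.3712 Y142.0269
G01 X42.5617 Y149.3591
G01 X61.3160 Y140.9741
G01 X68.6482 Y121.7836
G01 X60.2632 Y103.0293
G01 X41.0727 Y95.6971
M5
G0 X0.0000 Y0.0000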